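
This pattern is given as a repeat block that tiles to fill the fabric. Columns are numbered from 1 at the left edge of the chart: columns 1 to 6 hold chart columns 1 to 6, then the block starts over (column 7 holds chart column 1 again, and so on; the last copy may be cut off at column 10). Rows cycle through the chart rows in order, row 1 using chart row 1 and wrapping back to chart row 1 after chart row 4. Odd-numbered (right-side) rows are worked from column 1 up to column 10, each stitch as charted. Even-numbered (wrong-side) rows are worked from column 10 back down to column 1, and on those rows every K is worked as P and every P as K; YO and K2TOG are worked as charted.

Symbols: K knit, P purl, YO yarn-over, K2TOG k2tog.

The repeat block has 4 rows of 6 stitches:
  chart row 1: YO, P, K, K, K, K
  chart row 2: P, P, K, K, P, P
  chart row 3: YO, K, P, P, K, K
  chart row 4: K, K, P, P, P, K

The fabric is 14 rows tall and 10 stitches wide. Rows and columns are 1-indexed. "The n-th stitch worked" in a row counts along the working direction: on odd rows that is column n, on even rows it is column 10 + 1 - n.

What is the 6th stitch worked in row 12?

For row 12: chart row = ((12-1) mod 4) + 1 = 4; this is a WS (even) row.
Chart row 4 tiled across columns 1-10: K K P P P K K K P P
WS row: flip the tiled sequence (start at column 10) and apply K<->P; YO and K2TOG stay.
Row 12 as worked: K K P P P K K K P P
Counting 6 along the worked row gives K.

== STITCH ==
K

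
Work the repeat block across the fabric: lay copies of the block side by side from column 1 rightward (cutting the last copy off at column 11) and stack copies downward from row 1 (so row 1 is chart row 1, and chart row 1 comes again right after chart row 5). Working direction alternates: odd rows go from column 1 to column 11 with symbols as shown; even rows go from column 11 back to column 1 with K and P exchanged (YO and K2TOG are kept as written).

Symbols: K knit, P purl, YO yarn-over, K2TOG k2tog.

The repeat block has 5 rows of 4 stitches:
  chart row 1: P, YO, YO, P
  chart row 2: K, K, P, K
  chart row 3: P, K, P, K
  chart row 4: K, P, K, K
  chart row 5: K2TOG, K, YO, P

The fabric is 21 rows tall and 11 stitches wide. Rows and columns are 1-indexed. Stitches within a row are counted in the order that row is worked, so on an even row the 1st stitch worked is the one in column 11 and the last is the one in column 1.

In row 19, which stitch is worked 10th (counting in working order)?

For row 19: chart row = ((19-1) mod 5) + 1 = 4; this is a RS (odd) row.
Chart row 4 tiled across columns 1-11: K P K K K P K K K P K
RS row: no reversal, no swap; stitch n worked = column n.
Stitch 10 in working order -> P

== STITCH ==
P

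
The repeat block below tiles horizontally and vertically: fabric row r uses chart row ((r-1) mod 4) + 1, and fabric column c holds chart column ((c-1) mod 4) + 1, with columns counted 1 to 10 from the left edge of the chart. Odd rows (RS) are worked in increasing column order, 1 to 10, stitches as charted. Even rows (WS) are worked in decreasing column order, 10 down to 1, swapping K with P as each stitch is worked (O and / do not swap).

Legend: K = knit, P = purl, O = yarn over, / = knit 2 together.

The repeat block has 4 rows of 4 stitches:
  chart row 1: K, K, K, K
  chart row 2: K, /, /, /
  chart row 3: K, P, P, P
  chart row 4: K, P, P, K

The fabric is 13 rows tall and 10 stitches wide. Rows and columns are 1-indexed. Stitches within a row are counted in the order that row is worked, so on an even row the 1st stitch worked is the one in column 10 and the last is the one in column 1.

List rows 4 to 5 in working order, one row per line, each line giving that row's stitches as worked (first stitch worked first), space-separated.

== ROWS AS WORKED ==
K P P K K P P K K P
K K K K K K K K K K

Derivation:
Row 4: chart row 4, WS - tiled (columns 1-10): K P P K K P P K K P; work from column 10 back to 1 with K<->P swapped.
Row 5: chart row 1, RS - tile across columns 1-10 and work as-is.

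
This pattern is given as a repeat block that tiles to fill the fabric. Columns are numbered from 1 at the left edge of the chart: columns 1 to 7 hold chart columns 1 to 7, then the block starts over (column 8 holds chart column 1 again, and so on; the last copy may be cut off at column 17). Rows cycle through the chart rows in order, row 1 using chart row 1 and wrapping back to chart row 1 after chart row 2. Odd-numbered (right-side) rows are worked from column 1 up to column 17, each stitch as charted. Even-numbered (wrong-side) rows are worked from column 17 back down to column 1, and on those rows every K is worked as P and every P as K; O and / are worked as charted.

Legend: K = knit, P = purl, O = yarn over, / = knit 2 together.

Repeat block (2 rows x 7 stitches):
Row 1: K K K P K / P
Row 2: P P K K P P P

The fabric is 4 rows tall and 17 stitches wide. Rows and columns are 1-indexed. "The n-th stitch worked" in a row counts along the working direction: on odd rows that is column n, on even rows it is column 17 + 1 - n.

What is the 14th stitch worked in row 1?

Row 1: (1-1) mod 2 = 0, so use chart row 1. Odd row -> RS.
Chart row 1 tiled across columns 1-17: K K K P K / P K K K P K / P K K K
RS: work column 1 to column 17, symbols as charted — the tiled row is the row as worked.
The 14th stitch worked is P.

== STITCH ==
P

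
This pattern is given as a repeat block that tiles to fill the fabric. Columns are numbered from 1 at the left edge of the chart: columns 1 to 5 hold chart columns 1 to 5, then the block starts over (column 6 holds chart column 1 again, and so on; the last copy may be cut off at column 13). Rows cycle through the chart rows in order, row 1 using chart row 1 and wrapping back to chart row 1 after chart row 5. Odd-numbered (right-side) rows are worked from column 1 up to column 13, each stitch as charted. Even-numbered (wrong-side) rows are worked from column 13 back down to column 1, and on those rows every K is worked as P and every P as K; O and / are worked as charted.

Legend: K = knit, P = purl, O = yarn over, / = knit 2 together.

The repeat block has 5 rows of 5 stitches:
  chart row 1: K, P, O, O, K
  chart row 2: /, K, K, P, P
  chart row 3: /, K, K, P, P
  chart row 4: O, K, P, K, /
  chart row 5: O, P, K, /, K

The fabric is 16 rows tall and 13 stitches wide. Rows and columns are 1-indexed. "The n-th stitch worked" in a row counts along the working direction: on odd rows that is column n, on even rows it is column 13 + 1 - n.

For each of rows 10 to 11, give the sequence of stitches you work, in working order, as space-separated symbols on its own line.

Row 10: chart row 5, WS - tiled (columns 1-13): O P K / K O P K / K O P K; work from column 13 back to 1 with K<->P swapped.
Row 11: chart row 1, RS - tile across columns 1-13 and work as-is.

Result:
P K O P / P K O P / P K O
K P O O K K P O O K K P O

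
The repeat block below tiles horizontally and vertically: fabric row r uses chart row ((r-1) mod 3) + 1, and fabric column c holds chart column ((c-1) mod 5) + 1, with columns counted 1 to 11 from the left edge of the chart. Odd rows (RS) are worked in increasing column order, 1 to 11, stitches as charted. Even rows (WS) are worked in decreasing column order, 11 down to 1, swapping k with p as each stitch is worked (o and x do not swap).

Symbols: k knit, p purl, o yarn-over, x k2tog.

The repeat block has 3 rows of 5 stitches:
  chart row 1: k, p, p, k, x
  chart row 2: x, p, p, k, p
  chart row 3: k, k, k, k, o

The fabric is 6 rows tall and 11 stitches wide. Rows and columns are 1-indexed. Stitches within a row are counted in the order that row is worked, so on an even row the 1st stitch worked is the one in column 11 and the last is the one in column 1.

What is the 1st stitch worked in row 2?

Result:
x

Derivation:
Row 2 uses chart row ((2-1) mod 3)+1 = 2. Row 2 is even, so WS.
Chart row 2 tiled across columns 1-11: x p p k p x p p k p x
WS: work from column 11 back to column 1 (reverse the tiled row), swapping k<->p (o and x unchanged).
Row 2 as worked: x k p k k x k p k k x
Counting 1 along the worked row gives x.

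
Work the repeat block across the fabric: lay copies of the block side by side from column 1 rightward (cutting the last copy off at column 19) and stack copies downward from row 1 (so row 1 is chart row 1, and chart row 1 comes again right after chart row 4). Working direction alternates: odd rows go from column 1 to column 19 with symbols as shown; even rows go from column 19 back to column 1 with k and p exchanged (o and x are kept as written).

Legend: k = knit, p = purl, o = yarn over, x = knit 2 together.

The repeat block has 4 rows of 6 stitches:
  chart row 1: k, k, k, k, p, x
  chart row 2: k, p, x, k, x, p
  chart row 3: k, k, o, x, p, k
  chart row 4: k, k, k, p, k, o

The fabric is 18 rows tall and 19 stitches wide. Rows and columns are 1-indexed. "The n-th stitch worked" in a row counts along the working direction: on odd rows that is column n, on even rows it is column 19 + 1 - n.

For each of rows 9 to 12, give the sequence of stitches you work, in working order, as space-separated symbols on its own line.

Result:
k k k k p x k k k k p x k k k k p x k
p k x p x k p k x p x k p k x p x k p
k k o x p k k k o x p k k k o x p k k
p o p k p p p o p k p p p o p k p p p

Derivation:
Row 9: chart row 1, RS - tile across columns 1-19 and work as-is.
Row 10: chart row 2, WS - tiled (columns 1-19): k p x k x p k p x k x p k p x k x p k; work from column 19 back to 1 with k<->p swapped.
Row 11: chart row 3, RS - tile across columns 1-19 and work as-is.
Row 12: chart row 4, WS - tiled (columns 1-19): k k k p k o k k k p k o k k k p k o k; work from column 19 back to 1 with k<->p swapped.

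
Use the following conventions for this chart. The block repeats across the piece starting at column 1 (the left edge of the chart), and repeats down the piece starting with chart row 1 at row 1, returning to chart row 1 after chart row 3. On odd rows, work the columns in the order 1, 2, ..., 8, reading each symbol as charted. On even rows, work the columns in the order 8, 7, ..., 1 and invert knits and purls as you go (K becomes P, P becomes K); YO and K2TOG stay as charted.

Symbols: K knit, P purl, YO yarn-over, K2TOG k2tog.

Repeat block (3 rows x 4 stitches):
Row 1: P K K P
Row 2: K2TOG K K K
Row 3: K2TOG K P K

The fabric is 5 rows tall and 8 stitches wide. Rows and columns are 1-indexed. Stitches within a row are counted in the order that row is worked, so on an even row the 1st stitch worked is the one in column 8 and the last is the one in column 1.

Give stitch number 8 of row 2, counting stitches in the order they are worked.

== STITCH ==
K2TOG

Derivation:
For row 2: chart row = ((2-1) mod 3) + 1 = 2; this is a WS (even) row.
Chart row 2 tiled across columns 1-8: K2TOG K K K K2TOG K K K
WS row: flip the tiled sequence (start at column 8) and apply K<->P; YO and K2TOG stay.
Row 2 as worked: P P P K2TOG P P P K2TOG
Stitch 8 in working order -> K2TOG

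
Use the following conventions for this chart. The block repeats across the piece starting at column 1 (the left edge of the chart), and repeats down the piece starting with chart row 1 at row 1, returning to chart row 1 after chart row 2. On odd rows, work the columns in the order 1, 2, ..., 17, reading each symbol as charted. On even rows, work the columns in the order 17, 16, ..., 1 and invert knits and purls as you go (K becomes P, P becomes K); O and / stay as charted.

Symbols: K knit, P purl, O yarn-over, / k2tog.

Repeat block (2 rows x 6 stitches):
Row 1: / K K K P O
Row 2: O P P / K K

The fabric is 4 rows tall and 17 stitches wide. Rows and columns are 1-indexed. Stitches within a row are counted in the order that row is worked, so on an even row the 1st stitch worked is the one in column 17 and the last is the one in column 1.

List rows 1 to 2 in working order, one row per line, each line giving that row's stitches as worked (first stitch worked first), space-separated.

Row 1: chart row 1, RS - tile across columns 1-17 and work as-is.
Row 2: chart row 2, WS - tiled (columns 1-17): O P P / K K O P P / K K O P P / K; work from column 17 back to 1 with K<->P swapped.

Result:
/ K K K P O / K K K P O / K K K P
P / K K O P P / K K O P P / K K O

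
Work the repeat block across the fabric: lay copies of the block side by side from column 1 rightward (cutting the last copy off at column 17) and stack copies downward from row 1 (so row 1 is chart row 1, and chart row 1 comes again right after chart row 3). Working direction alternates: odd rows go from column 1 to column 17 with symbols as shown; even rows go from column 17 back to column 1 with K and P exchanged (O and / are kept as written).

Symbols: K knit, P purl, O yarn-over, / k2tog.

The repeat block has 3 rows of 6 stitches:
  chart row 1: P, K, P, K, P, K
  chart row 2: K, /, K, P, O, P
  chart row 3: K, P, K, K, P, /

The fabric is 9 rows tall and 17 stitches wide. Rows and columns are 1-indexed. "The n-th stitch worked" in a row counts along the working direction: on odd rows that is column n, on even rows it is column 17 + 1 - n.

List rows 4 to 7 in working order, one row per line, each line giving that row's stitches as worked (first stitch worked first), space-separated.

Rows as worked:
K P K P K P K P K P K P K P K P K
K / K P O P K / K P O P K / K P O
K P P K P / K P P K P / K P P K P
P K P K P K P K P K P K P K P K P

Derivation:
Row 4: chart row 1, WS - tiled (columns 1-17): P K P K P K P K P K P K P K P K P; work from column 17 back to 1 with K<->P swapped.
Row 5: chart row 2, RS - tile across columns 1-17 and work as-is.
Row 6: chart row 3, WS - tiled (columns 1-17): K P K K P / K P K K P / K P K K P; work from column 17 back to 1 with K<->P swapped.
Row 7: chart row 1, RS - tile across columns 1-17 and work as-is.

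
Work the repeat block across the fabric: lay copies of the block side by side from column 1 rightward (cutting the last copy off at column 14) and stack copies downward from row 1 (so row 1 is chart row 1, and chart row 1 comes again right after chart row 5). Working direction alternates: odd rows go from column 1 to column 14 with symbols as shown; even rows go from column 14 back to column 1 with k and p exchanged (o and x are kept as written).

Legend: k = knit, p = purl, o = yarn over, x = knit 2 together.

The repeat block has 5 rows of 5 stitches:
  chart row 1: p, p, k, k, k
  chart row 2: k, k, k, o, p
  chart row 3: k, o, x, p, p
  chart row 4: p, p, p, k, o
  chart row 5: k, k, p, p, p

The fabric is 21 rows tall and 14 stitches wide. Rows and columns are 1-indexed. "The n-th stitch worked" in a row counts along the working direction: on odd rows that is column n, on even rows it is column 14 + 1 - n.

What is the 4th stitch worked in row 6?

Stitch:
k

Derivation:
Row 6 uses chart row ((6-1) mod 5)+1 = 1. Row 6 is even, so WS.
Chart row 1 tiled across columns 1-14: p p k k k p p k k k p p k k
WS row: flip the tiled sequence (start at column 14) and apply k<->p; o and x stay.
Row 6 as worked: p p k k p p p k k p p p k k
The 4th stitch worked is k.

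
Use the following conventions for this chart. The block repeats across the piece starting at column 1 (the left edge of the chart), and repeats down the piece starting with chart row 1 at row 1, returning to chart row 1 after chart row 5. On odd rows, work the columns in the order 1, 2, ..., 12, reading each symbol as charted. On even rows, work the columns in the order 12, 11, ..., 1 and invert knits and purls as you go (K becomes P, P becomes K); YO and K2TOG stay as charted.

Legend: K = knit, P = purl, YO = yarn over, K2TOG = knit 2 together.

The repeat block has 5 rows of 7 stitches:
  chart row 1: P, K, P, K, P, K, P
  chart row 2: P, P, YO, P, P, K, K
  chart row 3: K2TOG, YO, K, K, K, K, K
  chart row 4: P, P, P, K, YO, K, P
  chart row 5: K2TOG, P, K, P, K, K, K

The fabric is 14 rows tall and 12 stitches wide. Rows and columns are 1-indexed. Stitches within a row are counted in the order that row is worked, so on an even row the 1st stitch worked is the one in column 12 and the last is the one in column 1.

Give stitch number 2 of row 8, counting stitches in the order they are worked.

Result:
P

Derivation:
Row 8 uses chart row ((8-1) mod 5)+1 = 3. Row 8 is even, so WS.
Chart row 3 tiled across columns 1-12: K2TOG YO K K K K K K2TOG YO K K K
Wrong side: read the tiled row from column 12 down to 1 and exchange K with P (leave YO, K2TOG).
Row 8 as worked: P P P YO K2TOG P P P P P YO K2TOG
Stitch 2 in working order -> P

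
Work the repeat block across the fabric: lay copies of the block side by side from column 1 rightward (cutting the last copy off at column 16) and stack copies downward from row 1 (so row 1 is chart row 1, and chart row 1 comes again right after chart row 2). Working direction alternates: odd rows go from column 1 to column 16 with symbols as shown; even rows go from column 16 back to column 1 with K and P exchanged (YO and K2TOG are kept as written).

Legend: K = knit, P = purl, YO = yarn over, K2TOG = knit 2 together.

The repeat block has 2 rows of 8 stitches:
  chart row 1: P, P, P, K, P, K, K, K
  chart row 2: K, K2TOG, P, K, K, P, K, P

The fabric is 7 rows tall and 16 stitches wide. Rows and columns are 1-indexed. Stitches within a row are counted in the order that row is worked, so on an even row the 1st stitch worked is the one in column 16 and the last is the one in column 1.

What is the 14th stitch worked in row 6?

Stitch:
K

Derivation:
For row 6: chart row = ((6-1) mod 2) + 1 = 2; this is a WS (even) row.
Chart row 2 tiled across columns 1-16: K K2TOG P K K P K P K K2TOG P K K P K P
WS row: flip the tiled sequence (start at column 16) and apply K<->P; YO and K2TOG stay.
Row 6 as worked: K P K P P K K2TOG P K P K P P K K2TOG P
Stitch 14 in working order -> K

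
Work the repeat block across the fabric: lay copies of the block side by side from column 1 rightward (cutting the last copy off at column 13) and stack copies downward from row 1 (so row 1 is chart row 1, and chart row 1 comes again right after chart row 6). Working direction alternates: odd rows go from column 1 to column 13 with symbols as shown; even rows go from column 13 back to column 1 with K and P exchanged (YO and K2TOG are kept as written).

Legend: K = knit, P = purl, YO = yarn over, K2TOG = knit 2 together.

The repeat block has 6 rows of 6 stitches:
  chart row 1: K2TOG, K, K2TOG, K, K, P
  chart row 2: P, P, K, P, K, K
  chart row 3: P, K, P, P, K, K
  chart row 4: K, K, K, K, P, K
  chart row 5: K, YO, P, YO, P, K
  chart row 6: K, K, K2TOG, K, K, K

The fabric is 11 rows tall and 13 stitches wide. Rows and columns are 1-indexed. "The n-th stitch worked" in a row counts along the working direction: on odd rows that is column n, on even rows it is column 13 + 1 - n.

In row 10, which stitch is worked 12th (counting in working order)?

== STITCH ==
P

Derivation:
For row 10: chart row = ((10-1) mod 6) + 1 = 4; this is a WS (even) row.
Chart row 4 tiled across columns 1-13: K K K K P K K K K K P K K
Wrong side: read the tiled row from column 13 down to 1 and exchange K with P (leave YO, K2TOG).
Row 10 as worked: P P K P P P P P K P P P P
Counting 12 along the worked row gives P.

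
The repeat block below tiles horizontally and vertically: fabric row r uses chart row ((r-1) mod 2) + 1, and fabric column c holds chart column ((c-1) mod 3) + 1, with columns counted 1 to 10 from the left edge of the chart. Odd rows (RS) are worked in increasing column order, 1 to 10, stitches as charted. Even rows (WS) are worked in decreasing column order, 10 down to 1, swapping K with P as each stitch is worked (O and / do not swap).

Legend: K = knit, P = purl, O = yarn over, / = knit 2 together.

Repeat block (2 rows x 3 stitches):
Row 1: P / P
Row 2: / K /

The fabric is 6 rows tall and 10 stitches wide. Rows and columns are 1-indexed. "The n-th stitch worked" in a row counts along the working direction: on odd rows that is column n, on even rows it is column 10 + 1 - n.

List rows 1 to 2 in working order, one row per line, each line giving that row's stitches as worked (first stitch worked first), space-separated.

Row 1: chart row 1, RS - tile across columns 1-10 and work as-is.
Row 2: chart row 2, WS - tiled (columns 1-10): / K / / K / / K / /; work from column 10 back to 1 with K<->P swapped.

== ROWS AS WORKED ==
P / P P / P P / P P
/ / P / / P / / P /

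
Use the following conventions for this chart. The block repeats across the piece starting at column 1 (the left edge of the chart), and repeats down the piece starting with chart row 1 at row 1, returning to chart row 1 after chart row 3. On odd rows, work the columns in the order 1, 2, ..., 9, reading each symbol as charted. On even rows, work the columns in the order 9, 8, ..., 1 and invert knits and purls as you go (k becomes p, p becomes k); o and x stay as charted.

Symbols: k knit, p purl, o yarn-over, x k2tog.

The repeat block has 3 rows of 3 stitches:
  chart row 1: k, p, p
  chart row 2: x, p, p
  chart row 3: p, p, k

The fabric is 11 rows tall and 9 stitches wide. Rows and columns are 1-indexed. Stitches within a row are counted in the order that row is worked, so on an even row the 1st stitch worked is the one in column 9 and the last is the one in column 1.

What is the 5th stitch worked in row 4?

Row 4: (4-1) mod 3 = 0, so use chart row 1. Even row -> WS.
Chart row 1 tiled across columns 1-9: k p p k p p k p p
WS: work from column 9 back to column 1 (reverse the tiled row), swapping k<->p (o and x unchanged).
Row 4 as worked: k k p k k p k k p
Counting 5 along the worked row gives k.

== STITCH ==
k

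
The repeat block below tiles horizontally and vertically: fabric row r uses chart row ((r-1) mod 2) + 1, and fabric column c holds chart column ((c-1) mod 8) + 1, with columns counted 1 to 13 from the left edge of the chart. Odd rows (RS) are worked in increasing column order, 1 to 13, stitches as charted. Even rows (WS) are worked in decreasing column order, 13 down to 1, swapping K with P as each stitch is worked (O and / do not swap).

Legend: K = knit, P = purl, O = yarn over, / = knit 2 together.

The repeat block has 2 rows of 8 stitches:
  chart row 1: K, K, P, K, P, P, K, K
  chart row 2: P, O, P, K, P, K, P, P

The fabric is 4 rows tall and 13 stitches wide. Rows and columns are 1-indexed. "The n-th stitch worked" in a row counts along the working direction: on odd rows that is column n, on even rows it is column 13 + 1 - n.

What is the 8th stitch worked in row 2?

Row 2: (2-1) mod 2 = 1, so use chart row 2. Even row -> WS.
Chart row 2 tiled across columns 1-13: P O P K P K P P P O P K P
Wrong side: read the tiled row from column 13 down to 1 and exchange K with P (leave O, /).
Row 2 as worked: K P K O K K K P K P K O K
Counting 8 along the worked row gives P.

== STITCH ==
P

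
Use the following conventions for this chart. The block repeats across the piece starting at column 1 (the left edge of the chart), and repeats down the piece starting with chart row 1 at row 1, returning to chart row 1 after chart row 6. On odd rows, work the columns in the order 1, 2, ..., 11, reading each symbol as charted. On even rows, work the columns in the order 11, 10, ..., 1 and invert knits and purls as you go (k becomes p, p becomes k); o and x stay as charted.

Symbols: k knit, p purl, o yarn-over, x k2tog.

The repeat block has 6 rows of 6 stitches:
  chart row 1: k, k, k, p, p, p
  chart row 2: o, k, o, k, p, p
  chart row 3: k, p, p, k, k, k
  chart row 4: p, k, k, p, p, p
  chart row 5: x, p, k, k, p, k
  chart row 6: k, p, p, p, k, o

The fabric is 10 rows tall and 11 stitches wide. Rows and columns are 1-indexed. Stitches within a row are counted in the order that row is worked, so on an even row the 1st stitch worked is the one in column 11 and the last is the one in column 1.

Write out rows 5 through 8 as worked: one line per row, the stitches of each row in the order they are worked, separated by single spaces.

Row 5: chart row 5, RS - tile across columns 1-11 and work as-is.
Row 6: chart row 6, WS - tiled (columns 1-11): k p p p k o k p p p k; work from column 11 back to 1 with k<->p swapped.
Row 7: chart row 1, RS - tile across columns 1-11 and work as-is.
Row 8: chart row 2, WS - tiled (columns 1-11): o k o k p p o k o k p; work from column 11 back to 1 with k<->p swapped.

== ROWS AS WORKED ==
x p k k p k x p k k p
p k k k p o p k k k p
k k k p p p k k k p p
k p o p o k k p o p o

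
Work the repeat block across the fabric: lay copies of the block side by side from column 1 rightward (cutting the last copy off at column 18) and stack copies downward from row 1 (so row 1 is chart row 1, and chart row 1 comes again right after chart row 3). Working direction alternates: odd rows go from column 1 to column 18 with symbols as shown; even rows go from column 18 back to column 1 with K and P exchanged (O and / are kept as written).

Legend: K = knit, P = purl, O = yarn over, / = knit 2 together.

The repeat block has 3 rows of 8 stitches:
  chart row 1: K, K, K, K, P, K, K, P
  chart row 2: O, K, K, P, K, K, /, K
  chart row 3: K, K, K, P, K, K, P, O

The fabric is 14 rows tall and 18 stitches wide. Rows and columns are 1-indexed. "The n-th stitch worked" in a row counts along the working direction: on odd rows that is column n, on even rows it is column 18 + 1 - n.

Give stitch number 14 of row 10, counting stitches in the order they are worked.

Stitch:
K

Derivation:
For row 10: chart row = ((10-1) mod 3) + 1 = 1; this is a WS (even) row.
Chart row 1 tiled across columns 1-18: K K K K P K K P K K K K P K K P K K
WS: work from column 18 back to column 1 (reverse the tiled row), swapping K<->P (O and / unchanged).
Row 10 as worked: P P K P P K P P P P K P P K P P P P
Stitch 14 in working order -> K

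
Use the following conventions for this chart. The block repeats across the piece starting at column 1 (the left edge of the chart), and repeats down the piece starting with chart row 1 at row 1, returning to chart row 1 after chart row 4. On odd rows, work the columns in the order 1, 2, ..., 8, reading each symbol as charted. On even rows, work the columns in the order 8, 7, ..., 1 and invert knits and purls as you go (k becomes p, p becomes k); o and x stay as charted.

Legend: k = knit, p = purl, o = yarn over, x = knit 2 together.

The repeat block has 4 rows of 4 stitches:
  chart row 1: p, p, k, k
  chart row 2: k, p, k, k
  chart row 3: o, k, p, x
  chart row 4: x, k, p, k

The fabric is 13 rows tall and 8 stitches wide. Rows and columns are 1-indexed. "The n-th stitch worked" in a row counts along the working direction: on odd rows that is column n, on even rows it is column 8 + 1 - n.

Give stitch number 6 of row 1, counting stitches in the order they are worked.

Row 1: (1-1) mod 4 = 0, so use chart row 1. Odd row -> RS.
Chart row 1 tiled across columns 1-8: p p k k p p k k
RS: work column 1 to column 8, symbols as charted — the tiled row is the row as worked.
The 6th stitch worked is p.

Result:
p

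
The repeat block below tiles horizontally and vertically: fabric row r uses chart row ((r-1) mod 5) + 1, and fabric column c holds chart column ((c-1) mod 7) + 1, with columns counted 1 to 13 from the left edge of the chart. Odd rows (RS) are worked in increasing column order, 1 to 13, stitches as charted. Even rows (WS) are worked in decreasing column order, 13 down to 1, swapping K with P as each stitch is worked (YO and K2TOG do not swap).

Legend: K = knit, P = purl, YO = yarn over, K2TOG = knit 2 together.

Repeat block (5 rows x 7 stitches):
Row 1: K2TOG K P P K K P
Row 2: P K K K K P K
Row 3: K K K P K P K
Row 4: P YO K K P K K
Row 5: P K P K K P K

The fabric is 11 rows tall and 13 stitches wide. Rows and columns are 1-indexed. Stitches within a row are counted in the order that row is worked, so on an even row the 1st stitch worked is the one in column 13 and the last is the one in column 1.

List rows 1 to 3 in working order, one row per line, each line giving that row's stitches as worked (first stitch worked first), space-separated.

Row 1: chart row 1, RS - tile across columns 1-13 and work as-is.
Row 2: chart row 2, WS - tiled (columns 1-13): P K K K K P K P K K K K P; work from column 13 back to 1 with K<->P swapped.
Row 3: chart row 3, RS - tile across columns 1-13 and work as-is.

Rows as worked:
K2TOG K P P K K P K2TOG K P P K K
K P P P P K P K P P P P K
K K K P K P K K K K P K P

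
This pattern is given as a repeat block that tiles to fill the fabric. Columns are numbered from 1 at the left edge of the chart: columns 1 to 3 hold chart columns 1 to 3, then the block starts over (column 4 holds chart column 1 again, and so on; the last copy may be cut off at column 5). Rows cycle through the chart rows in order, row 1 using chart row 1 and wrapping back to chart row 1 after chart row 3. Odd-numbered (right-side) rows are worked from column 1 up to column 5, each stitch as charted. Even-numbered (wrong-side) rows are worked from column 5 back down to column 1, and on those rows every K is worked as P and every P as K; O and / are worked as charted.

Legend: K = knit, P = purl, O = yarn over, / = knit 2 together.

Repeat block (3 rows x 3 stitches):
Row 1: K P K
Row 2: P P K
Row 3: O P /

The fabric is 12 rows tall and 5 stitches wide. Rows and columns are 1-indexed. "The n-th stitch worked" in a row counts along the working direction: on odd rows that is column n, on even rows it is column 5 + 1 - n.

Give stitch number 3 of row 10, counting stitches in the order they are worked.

Stitch:
P

Derivation:
Row 10: (10-1) mod 3 = 0, so use chart row 1. Even row -> WS.
Chart row 1 tiled across columns 1-5: K P K K P
WS row: flip the tiled sequence (start at column 5) and apply K<->P; O and / stay.
Row 10 as worked: K P P K P
Counting 3 along the worked row gives P.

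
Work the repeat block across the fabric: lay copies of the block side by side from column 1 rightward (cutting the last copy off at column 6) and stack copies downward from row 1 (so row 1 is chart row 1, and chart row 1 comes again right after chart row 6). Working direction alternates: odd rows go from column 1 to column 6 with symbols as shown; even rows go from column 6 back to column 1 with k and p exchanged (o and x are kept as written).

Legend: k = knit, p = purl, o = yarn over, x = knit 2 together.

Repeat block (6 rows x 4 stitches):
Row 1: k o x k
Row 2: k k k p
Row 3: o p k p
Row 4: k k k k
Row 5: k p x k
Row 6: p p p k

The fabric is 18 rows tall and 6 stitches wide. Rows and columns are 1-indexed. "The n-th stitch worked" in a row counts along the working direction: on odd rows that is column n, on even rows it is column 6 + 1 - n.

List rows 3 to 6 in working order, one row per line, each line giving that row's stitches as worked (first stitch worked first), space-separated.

Row 3: chart row 3, RS - tile across columns 1-6 and work as-is.
Row 4: chart row 4, WS - tiled (columns 1-6): k k k k k k; work from column 6 back to 1 with k<->p swapped.
Row 5: chart row 5, RS - tile across columns 1-6 and work as-is.
Row 6: chart row 6, WS - tiled (columns 1-6): p p p k p p; work from column 6 back to 1 with k<->p swapped.

Result:
o p k p o p
p p p p p p
k p x k k p
k k p k k k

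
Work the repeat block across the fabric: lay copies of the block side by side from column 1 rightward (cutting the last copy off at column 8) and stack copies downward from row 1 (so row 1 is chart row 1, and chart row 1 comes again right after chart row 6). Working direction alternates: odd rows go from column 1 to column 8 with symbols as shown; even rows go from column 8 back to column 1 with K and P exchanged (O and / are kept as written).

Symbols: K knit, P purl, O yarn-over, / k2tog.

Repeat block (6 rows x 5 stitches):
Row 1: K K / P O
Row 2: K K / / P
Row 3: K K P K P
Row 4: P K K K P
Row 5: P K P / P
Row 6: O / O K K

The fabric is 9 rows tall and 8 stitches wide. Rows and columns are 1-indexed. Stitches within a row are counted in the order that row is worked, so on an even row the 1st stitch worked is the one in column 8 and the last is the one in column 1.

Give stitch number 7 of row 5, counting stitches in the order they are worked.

Row 5: (5-1) mod 6 = 4, so use chart row 5. Odd row -> RS.
Chart row 5 tiled across columns 1-8: P K P / P P K P
Right side: take the tiled row as-is (worked left to right from column 1).
Counting 7 along the worked row gives K.

Result:
K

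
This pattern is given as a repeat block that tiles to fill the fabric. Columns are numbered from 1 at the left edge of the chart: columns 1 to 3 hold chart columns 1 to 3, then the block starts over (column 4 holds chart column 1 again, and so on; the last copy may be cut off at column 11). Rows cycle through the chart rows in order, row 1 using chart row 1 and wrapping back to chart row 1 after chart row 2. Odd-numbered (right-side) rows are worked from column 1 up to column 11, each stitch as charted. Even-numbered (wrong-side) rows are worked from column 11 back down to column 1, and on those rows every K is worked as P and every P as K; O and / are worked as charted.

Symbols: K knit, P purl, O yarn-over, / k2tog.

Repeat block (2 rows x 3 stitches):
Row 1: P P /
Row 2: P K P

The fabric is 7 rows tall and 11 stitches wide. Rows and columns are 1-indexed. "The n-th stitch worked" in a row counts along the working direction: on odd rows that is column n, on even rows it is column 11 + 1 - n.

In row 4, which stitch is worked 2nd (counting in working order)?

== STITCH ==
K

Derivation:
Row 4 uses chart row ((4-1) mod 2)+1 = 2. Row 4 is even, so WS.
Chart row 2 tiled across columns 1-11: P K P P K P P K P P K
WS row: flip the tiled sequence (start at column 11) and apply K<->P; O and / stay.
Row 4 as worked: P K K P K K P K K P K
Counting 2 along the worked row gives K.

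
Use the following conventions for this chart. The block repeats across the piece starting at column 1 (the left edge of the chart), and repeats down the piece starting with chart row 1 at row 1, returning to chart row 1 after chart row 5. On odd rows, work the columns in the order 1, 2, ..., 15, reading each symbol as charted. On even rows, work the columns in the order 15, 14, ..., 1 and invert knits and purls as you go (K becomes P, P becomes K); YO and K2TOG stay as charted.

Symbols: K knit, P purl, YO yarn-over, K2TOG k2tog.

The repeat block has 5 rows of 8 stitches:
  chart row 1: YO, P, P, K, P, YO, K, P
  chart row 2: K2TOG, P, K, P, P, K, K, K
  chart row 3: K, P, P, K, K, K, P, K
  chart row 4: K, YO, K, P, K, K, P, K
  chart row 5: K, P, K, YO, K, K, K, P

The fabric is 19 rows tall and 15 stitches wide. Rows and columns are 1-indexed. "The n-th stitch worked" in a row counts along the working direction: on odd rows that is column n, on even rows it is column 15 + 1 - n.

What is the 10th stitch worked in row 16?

Row 16: (16-1) mod 5 = 0, so use chart row 1. Even row -> WS.
Chart row 1 tiled across columns 1-15: YO P P K P YO K P YO P P K P YO K
WS: work from column 15 back to column 1 (reverse the tiled row), swapping K<->P (YO and K2TOG unchanged).
Row 16 as worked: P YO K P K K YO K P YO K P K K YO
The 10th stitch worked is YO.

Result:
YO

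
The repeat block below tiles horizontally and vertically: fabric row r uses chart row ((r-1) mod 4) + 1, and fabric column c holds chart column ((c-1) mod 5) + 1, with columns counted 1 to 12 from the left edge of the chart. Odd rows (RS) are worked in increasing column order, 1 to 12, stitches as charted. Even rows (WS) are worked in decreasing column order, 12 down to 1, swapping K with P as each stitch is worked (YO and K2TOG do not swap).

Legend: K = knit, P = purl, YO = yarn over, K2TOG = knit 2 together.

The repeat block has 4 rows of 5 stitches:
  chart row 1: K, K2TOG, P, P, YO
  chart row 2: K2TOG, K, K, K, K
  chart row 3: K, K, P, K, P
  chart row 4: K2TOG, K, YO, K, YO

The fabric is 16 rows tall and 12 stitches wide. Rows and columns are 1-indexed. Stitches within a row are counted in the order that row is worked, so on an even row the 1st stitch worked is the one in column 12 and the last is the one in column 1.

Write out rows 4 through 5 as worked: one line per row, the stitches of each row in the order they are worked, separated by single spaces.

Row 4: chart row 4, WS - tiled (columns 1-12): K2TOG K YO K YO K2TOG K YO K YO K2TOG K; work from column 12 back to 1 with K<->P swapped.
Row 5: chart row 1, RS - tile across columns 1-12 and work as-is.

== ROWS AS WORKED ==
P K2TOG YO P YO P K2TOG YO P YO P K2TOG
K K2TOG P P YO K K2TOG P P YO K K2TOG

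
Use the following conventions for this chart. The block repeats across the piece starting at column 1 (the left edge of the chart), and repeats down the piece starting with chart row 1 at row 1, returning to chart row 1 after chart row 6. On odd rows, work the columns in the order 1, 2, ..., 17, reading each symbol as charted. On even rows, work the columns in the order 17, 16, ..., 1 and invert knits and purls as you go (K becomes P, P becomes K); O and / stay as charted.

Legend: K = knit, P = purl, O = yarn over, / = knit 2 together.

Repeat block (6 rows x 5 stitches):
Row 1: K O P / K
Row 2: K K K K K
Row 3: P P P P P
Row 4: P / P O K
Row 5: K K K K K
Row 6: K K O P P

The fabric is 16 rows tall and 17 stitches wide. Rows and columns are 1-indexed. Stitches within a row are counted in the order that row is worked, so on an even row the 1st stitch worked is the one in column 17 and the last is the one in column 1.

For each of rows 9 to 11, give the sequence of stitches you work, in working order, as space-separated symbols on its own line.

Row 9: chart row 3, RS - tile across columns 1-17 and work as-is.
Row 10: chart row 4, WS - tiled (columns 1-17): P / P O K P / P O K P / P O K P /; work from column 17 back to 1 with K<->P swapped.
Row 11: chart row 5, RS - tile across columns 1-17 and work as-is.

Result:
P P P P P P P P P P P P P P P P P
/ K P O K / K P O K / K P O K / K
K K K K K K K K K K K K K K K K K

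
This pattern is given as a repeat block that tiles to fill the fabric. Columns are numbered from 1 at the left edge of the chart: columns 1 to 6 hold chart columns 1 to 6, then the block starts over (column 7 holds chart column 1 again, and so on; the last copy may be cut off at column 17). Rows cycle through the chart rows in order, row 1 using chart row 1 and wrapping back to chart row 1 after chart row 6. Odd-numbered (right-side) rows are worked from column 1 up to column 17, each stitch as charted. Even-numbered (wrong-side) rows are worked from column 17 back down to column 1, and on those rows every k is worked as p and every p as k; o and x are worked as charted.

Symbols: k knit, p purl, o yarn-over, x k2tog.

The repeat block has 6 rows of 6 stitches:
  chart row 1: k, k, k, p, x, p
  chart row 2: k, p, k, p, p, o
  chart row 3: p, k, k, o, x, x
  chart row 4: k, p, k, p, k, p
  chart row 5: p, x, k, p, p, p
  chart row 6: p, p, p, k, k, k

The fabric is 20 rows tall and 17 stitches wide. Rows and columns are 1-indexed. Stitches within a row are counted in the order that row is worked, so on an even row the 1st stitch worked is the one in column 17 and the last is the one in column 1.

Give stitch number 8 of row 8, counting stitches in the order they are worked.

== STITCH ==
k

Derivation:
For row 8: chart row = ((8-1) mod 6) + 1 = 2; this is a WS (even) row.
Chart row 2 tiled across columns 1-17: k p k p p o k p k p p o k p k p p
Wrong side: read the tiled row from column 17 down to 1 and exchange k with p (leave o, x).
Row 8 as worked: k k p k p o k k p k p o k k p k p
Counting 8 along the worked row gives k.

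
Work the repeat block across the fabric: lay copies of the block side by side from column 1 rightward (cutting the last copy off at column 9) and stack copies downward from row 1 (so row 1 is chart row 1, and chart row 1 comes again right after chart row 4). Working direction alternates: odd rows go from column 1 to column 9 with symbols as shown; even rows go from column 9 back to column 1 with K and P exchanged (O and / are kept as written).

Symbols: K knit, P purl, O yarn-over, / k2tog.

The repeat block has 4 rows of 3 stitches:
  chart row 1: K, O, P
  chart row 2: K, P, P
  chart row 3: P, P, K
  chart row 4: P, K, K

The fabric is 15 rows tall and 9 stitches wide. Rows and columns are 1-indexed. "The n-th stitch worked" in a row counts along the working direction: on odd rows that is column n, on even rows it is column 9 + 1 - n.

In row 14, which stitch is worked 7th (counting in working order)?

Stitch:
K

Derivation:
Row 14 uses chart row ((14-1) mod 4)+1 = 2. Row 14 is even, so WS.
Chart row 2 tiled across columns 1-9: K P P K P P K P P
WS row: flip the tiled sequence (start at column 9) and apply K<->P; O and / stay.
Row 14 as worked: K K P K K P K K P
Counting 7 along the worked row gives K.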